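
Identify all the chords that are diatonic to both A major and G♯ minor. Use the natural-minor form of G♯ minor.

Triads in A major: A (I), Bm (ii), C♯m (iii), D (IV), E (V), F♯m (vi), G♯dim (vii°).
Triads in G♯ minor (natural minor): G♯m (i), A♯dim (ii°), B (III), C♯m (iv), D♯m (v), E (VI), F♯ (VII).
Shared triads with their functions: C♯m (iii in A major, iv in G♯ minor); E (V in A major, VI in G♯ minor).

C♯m, E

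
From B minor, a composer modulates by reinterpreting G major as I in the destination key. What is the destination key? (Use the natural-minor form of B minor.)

G major

The numeral I denotes a major triad on scale degree 1. With G on degree 1, the tonic of the new key is G.
Degree 1 carries a major triad in major keys, so the destination is G major.
Check: the diatonic triads of G major are G (I), Am (ii), Bm (iii), C (IV), D (V), Em (vi), F#dim (vii°) — G major is indeed I.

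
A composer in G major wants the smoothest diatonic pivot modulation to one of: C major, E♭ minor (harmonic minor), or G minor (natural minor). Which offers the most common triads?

C major

Triads of G major: G (I), Am (ii), Bm (iii), C (IV), D (V), Em (vi), F♯dim (vii°).
C major shares 4: G, Am, C, Em.
E♭ minor (harmonic minor) shares 0: none.
G minor (natural minor) shares 0: none.
The most common triads (4) are shared with C major.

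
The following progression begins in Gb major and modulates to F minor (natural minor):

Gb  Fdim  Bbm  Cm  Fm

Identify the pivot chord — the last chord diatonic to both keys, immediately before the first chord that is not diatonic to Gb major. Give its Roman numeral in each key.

Chords diatonic to Gb major: Gb, Abm, Bbm, Cb, Db, Ebm, Fdim.
Reading the progression, the first chord not in that set is Cm, so the modulation leaves Gb major there.
The chord immediately before Cm is Bbm, which is diatonic to both keys: iii in Gb major and iv in F minor.

Bbm — iii in Gb major, iv in F minor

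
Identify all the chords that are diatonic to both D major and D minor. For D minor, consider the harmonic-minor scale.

A, C#dim

Triads in D major: D (I), Em (ii), F#m (iii), G (IV), A (V), Bm (vi), C#dim (vii°).
Triads in D minor (harmonic minor): Dm (i), Edim (ii°), Faug (III+), Gm (iv), A (V), Bb (VI), C#dim (vii°).
Shared triads with their functions: A (V in D major, V in D minor); C#dim (vii° in D major, vii° in D minor).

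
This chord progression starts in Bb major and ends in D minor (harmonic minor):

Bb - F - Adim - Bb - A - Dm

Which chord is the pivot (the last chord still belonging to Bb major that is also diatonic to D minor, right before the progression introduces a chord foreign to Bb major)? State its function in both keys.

Bb — I in Bb major, VI in D minor

Chords diatonic to Bb major: Bb, Cm, Dm, Eb, F, Gm, Adim.
Reading the progression, the first chord not in that set is A, so the modulation leaves Bb major there.
The chord immediately before A is Bb, which is diatonic to both keys: I in Bb major and VI in D minor.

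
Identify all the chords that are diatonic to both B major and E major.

B, C#m, E, G#m

Triads in B major: B major (I), C# minor (ii), D# minor (iii), E major (IV), F# major (V), G# minor (vi), A# diminished (vii°).
Triads in E major: E major (I), F# minor (ii), G# minor (iii), A major (IV), B major (V), C# minor (vi), D# diminished (vii°).
Shared triads with their functions: B major (I in B major, V in E major); C# minor (ii in B major, vi in E major); E major (IV in B major, I in E major); G# minor (vi in B major, iii in E major).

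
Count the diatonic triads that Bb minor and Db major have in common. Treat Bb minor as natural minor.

Diatonic triads of Bb minor (natural minor): Bbm (i), Cdim (ii°), Db (III), Ebm (iv), Fm (v), Gb (VI), Ab (VII).
Diatonic triads of Db major: Db (I), Ebm (ii), Fm (iii), Gb (IV), Ab (V), Bbm (vi), Cdim (vii°).
Matching root and quality in both lists: Bbm, Cdim, Db, Ebm, Fm, Gb, Ab.
That gives 7 common triads.

7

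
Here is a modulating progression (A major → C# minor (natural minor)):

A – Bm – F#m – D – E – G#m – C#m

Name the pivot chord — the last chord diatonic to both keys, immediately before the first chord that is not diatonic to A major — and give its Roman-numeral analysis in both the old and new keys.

E — V in A major, III in C# minor

Chords diatonic to A major: A, Bm, C#m, D, E, F#m, G#dim.
Reading the progression, the first chord not in that set is G#m, so the modulation leaves A major there.
The chord immediately before G#m is E, which is diatonic to both keys: V in A major and III in C# minor.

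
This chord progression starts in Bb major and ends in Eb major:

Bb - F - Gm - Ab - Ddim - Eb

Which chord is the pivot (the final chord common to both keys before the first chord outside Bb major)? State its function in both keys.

Gm — vi in Bb major, iii in Eb major

Chords diatonic to Bb major: Bb, Cm, Dm, Eb, F, Gm, Adim.
Reading the progression, the first chord not in that set is Ab, so the modulation leaves Bb major there.
The chord immediately before Ab is Gm, which is diatonic to both keys: vi in Bb major and iii in Eb major.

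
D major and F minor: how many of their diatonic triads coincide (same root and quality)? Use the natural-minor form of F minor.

0

Diatonic triads of D major: D major (I), E minor (ii), F# minor (iii), G major (IV), A major (V), B minor (vi), C# diminished (vii°).
Diatonic triads of F minor (natural minor): F minor (i), G diminished (ii°), Ab major (III), Bb minor (iv), C minor (v), Db major (VI), Eb major (VII).
No triad has the same root and quality in both keys.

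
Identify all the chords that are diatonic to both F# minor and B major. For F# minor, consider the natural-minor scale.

Triads in F# minor (natural minor): F#m (i), G#dim (ii°), A (III), Bm (iv), C#m (v), D (VI), E (VII).
Triads in B major: B (I), C#m (ii), D#m (iii), E (IV), F# (V), G#m (vi), A#dim (vii°).
Shared triads with their functions: C#m (v in F# minor, ii in B major); E (VII in F# minor, IV in B major).

C#m, E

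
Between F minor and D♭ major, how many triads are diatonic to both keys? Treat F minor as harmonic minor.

3

Diatonic triads of F minor (harmonic minor): Fm (i), Gdim (ii°), A♭aug (III+), B♭m (iv), C (V), D♭ (VI), Edim (vii°).
Diatonic triads of D♭ major: D♭ (I), E♭m (ii), Fm (iii), G♭ (IV), A♭ (V), B♭m (vi), Cdim (vii°).
Matching root and quality in both lists: Fm, B♭m, D♭.
That gives 3 common triads.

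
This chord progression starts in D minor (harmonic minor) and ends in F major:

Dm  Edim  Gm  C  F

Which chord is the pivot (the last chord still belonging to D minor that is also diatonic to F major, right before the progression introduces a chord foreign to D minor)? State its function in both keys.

Chords diatonic to D minor: Dm, Edim, Faug, Gm, A, Bb, C#dim.
Reading the progression, the first chord not in that set is C, so the modulation leaves D minor there.
The chord immediately before C is Gm, which is diatonic to both keys: iv in D minor and ii in F major.

Gm — iv in D minor, ii in F major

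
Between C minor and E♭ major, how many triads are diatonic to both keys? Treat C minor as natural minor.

Diatonic triads of C minor (natural minor): Cm (i), Ddim (ii°), E♭ (III), Fm (iv), Gm (v), A♭ (VI), B♭ (VII).
Diatonic triads of E♭ major: E♭ (I), Fm (ii), Gm (iii), A♭ (IV), B♭ (V), Cm (vi), Ddim (vii°).
Matching root and quality in both lists: Cm, Ddim, E♭, Fm, Gm, A♭, B♭.
That gives 7 common triads.

7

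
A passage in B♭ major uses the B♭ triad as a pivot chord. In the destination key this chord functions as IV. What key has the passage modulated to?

F major

The numeral IV denotes a major triad on scale degree 4. With B♭ on degree 4, the tonic of the new key is F.
Degree 4 carries a major triad in major keys, so the destination is F major.
Check: the diatonic triads of F major are F (I), Gm (ii), Am (iii), B♭ (IV), C (V), Dm (vi), Edim (vii°) — B♭ is indeed IV.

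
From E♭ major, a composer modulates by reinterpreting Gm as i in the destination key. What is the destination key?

G minor

The numeral i denotes a minor triad on scale degree 1. With G on degree 1, the tonic of the new key is G.
Degree 1 carries a minor triad in minor keys, so the destination is G minor.
Check: the diatonic triads of G minor (natural minor) are Gm (i), Adim (ii°), B♭ (III), Cm (iv), Dm (v), E♭ (VI), F (VII) — Gm is indeed i.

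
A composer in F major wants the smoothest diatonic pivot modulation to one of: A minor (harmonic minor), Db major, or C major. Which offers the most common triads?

C major

Triads of F major: F (I), Gm (ii), Am (iii), Bb (IV), C (V), Dm (vi), Edim (vii°).
A minor (harmonic minor) shares 3: F, Am, Dm.
Db major shares 0: none.
C major shares 4: F, Am, C, Dm.
The most common triads (4) are shared with C major.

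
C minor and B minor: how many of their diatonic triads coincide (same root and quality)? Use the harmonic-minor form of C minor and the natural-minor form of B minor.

1

Diatonic triads of C minor (harmonic minor): Cm (i), Ddim (ii°), Ebaug (III+), Fm (iv), G (V), Ab (VI), Bdim (vii°).
Diatonic triads of B minor (natural minor): Bm (i), C#dim (ii°), D (III), Em (iv), F#m (v), G (VI), A (VII).
Matching root and quality in both lists: G.
That gives 1 common triad.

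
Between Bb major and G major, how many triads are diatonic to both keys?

Diatonic triads of Bb major: Bb (I), Cm (ii), Dm (iii), Eb (IV), F (V), Gm (vi), Adim (vii°).
Diatonic triads of G major: G (I), Am (ii), Bm (iii), C (IV), D (V), Em (vi), F#dim (vii°).
No triad has the same root and quality in both keys.

0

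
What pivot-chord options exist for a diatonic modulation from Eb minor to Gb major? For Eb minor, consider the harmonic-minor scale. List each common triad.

Triads in Eb minor (harmonic minor): Eb minor (i), F diminished (ii°), Gb augmented (III+), Ab minor (iv), Bb major (V), Cb major (VI), D diminished (vii°).
Triads in Gb major: Gb major (I), Ab minor (ii), Bb minor (iii), Cb major (IV), Db major (V), Eb minor (vi), F diminished (vii°).
Shared triads with their functions: Eb minor (i in Eb minor, vi in Gb major); F diminished (ii° in Eb minor, vii° in Gb major); Ab minor (iv in Eb minor, ii in Gb major); Cb major (VI in Eb minor, IV in Gb major).

Ebm, Fdim, Abm, Cb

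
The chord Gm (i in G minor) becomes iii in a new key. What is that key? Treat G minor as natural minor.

The numeral iii denotes a minor triad on scale degree 3. With G on degree 3, the tonic of the new key is E♭.
Degree 3 carries a minor triad in major keys, so the destination is E♭ major.
Check: the diatonic triads of E♭ major are E♭ (I), Fm (ii), Gm (iii), A♭ (IV), B♭ (V), Cm (vi), Ddim (vii°) — Gm is indeed iii.

E♭ major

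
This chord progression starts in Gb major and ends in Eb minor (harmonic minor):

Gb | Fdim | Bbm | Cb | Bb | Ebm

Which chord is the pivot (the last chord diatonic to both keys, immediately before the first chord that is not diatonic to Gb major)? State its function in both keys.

Chords diatonic to Gb major: Gb, Abm, Bbm, Cb, Db, Ebm, Fdim.
Reading the progression, the first chord not in that set is Bb, so the modulation leaves Gb major there.
The chord immediately before Bb is Cb, which is diatonic to both keys: IV in Gb major and VI in Eb minor.

Cb — IV in Gb major, VI in Eb minor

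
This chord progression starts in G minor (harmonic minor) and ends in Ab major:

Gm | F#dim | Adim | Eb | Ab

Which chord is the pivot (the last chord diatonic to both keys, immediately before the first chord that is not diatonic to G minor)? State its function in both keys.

Chords diatonic to G minor: Gm, Adim, Bbaug, Cm, D, Eb, F#dim.
Reading the progression, the first chord not in that set is Ab, so the modulation leaves G minor there.
The chord immediately before Ab is Eb, which is diatonic to both keys: VI in G minor and V in Ab major.

Eb — VI in G minor, V in Ab major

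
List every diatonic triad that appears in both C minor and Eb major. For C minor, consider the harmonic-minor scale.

Cm, Ddim, Fm, Ab

Triads in C minor (harmonic minor): Cm (i), Ddim (ii°), Ebaug (III+), Fm (iv), G (V), Ab (VI), Bdim (vii°).
Triads in Eb major: Eb (I), Fm (ii), Gm (iii), Ab (IV), Bb (V), Cm (vi), Ddim (vii°).
Shared triads with their functions: Cm (i in C minor, vi in Eb major); Ddim (ii° in C minor, vii° in Eb major); Fm (iv in C minor, ii in Eb major); Ab (VI in C minor, IV in Eb major).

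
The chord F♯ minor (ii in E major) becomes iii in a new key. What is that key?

The numeral iii denotes a minor triad on scale degree 3. With F♯ on degree 3, the tonic of the new key is D.
Degree 3 carries a minor triad in major keys, so the destination is D major.
Check: the diatonic triads of D major are D (I), Em (ii), F♯m (iii), G (IV), A (V), Bm (vi), C♯dim (vii°) — F♯ minor is indeed iii.

D major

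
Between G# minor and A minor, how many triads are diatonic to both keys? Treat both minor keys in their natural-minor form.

Diatonic triads of G# minor (natural minor): G#m (i), A#dim (ii°), B (III), C#m (iv), D#m (v), E (VI), F# (VII).
Diatonic triads of A minor (natural minor): Am (i), Bdim (ii°), C (III), Dm (iv), Em (v), F (VI), G (VII).
No triad has the same root and quality in both keys.

0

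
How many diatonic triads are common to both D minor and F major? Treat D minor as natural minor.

Diatonic triads of D minor (natural minor): D minor (i), E diminished (ii°), F major (III), G minor (iv), A minor (v), Bb major (VI), C major (VII).
Diatonic triads of F major: F major (I), G minor (ii), A minor (iii), Bb major (IV), C major (V), D minor (vi), E diminished (vii°).
Matching root and quality in both lists: D minor, E diminished, F major, G minor, A minor, Bb major, C major.
That gives 7 common triads.

7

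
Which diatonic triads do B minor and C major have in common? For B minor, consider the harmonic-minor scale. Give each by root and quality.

Triads in B minor (harmonic minor): B minor (i), C# diminished (ii°), D augmented (III+), E minor (iv), F# major (V), G major (VI), A# diminished (vii°).
Triads in C major: C major (I), D minor (ii), E minor (iii), F major (IV), G major (V), A minor (vi), B diminished (vii°).
Shared triads with their functions: E minor (iv in B minor, iii in C major); G major (VI in B minor, V in C major).

Em, G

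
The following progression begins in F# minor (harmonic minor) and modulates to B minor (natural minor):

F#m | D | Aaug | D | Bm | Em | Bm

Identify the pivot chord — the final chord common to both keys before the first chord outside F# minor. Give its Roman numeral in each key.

Bm — iv in F# minor, i in B minor

Chords diatonic to F# minor: F#m, G#dim, Aaug, Bm, C#, D, E#dim.
Reading the progression, the first chord not in that set is Em, so the modulation leaves F# minor there.
The chord immediately before Em is Bm, which is diatonic to both keys: iv in F# minor and i in B minor.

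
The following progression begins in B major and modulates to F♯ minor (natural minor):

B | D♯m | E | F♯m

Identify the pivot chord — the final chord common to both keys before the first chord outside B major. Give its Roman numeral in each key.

E — IV in B major, VII in F♯ minor

Chords diatonic to B major: B, C♯m, D♯m, E, F♯, G♯m, A♯dim.
Reading the progression, the first chord not in that set is F♯m, so the modulation leaves B major there.
The chord immediately before F♯m is E, which is diatonic to both keys: IV in B major and VII in F♯ minor.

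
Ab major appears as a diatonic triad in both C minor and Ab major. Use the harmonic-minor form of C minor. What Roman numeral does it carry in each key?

VI in C minor; I in Ab major

The scale of C minor (harmonic minor) is C D Eb F G Ab B; Ab is degree 6, and the triad built there (Ab-C-Eb) is major, so it is VI.
The scale of Ab major is Ab Bb C Db Eb F G; Ab is degree 1, and the triad built there (Ab-C-Eb) is major, so it is I.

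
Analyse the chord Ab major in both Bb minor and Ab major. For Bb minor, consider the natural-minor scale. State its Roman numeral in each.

The scale of Bb minor (natural minor) is Bb C Db Eb F Gb Ab; Ab is degree 7, and the triad built there (Ab-C-Eb) is major, so it is VII.
The scale of Ab major is Ab Bb C Db Eb F G; Ab is degree 1, and the triad built there (Ab-C-Eb) is major, so it is I.

VII in Bb minor; I in Ab major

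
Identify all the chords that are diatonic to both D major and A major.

D, F#m, A, Bm

Triads in D major: D (I), Em (ii), F#m (iii), G (IV), A (V), Bm (vi), C#dim (vii°).
Triads in A major: A (I), Bm (ii), C#m (iii), D (IV), E (V), F#m (vi), G#dim (vii°).
Shared triads with their functions: D (I in D major, IV in A major); F#m (iii in D major, vi in A major); A (V in D major, I in A major); Bm (vi in D major, ii in A major).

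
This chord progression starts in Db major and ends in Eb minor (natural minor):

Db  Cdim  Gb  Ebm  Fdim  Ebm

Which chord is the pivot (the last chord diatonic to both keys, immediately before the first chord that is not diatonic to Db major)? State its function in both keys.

Chords diatonic to Db major: Db, Ebm, Fm, Gb, Ab, Bbm, Cdim.
Reading the progression, the first chord not in that set is Fdim, so the modulation leaves Db major there.
The chord immediately before Fdim is Ebm, which is diatonic to both keys: ii in Db major and i in Eb minor.

Ebm — ii in Db major, i in Eb minor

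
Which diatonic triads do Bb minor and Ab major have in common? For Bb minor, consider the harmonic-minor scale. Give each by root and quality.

Bbm

Triads in Bb minor (harmonic minor): Bbm (i), Cdim (ii°), Dbaug (III+), Ebm (iv), F (V), Gb (VI), Adim (vii°).
Triads in Ab major: Ab (I), Bbm (ii), Cm (iii), Db (IV), Eb (V), Fm (vi), Gdim (vii°).
Shared triads with their functions: Bbm (i in Bb minor, ii in Ab major).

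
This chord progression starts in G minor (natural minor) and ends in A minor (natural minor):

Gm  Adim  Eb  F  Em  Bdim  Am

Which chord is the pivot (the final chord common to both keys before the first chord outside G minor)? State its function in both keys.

F — VII in G minor, VI in A minor

Chords diatonic to G minor: Gm, Adim, Bb, Cm, Dm, Eb, F.
Reading the progression, the first chord not in that set is Em, so the modulation leaves G minor there.
The chord immediately before Em is F, which is diatonic to both keys: VII in G minor and VI in A minor.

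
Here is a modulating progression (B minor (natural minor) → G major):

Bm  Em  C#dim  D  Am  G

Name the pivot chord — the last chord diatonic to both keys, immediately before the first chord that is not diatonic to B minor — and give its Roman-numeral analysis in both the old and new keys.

Chords diatonic to B minor: Bm, C#dim, D, Em, F#m, G, A.
Reading the progression, the first chord not in that set is Am, so the modulation leaves B minor there.
The chord immediately before Am is D, which is diatonic to both keys: III in B minor and V in G major.

D — III in B minor, V in G major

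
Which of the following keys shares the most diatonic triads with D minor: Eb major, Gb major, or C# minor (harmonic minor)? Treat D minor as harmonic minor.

Triads of D minor (harmonic minor): D minor (i), E diminished (ii°), F augmented (III+), G minor (iv), A major (V), Bb major (VI), C# diminished (vii°).
Eb major shares 2: Gm, Bb.
Gb major shares 0: none.
C# minor (harmonic minor) shares 1: A.
The most common triads (2) are shared with Eb major.

Eb major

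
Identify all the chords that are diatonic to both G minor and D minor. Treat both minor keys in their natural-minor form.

Triads in G minor (natural minor): Gm (i), Adim (ii°), Bb (III), Cm (iv), Dm (v), Eb (VI), F (VII).
Triads in D minor (natural minor): Dm (i), Edim (ii°), F (III), Gm (iv), Am (v), Bb (VI), C (VII).
Shared triads with their functions: Gm (i in G minor, iv in D minor); Bb (III in G minor, VI in D minor); Dm (v in G minor, i in D minor); F (VII in G minor, III in D minor).

Gm, Bb, Dm, F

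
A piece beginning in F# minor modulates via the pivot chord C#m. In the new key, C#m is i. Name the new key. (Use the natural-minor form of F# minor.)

The numeral i denotes a minor triad on scale degree 1. With C# on degree 1, the tonic of the new key is C#.
Degree 1 carries a minor triad in minor keys, so the destination is C# minor.
Check: the diatonic triads of C# minor (natural minor) are C#m (i), D#dim (ii°), E (III), F#m (iv), G#m (v), A (VI), B (VII) — C#m is indeed i.

C# minor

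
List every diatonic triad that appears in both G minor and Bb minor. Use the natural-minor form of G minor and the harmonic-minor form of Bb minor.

Triads in G minor (natural minor): Gm (i), Adim (ii°), Bb (III), Cm (iv), Dm (v), Eb (VI), F (VII).
Triads in Bb minor (harmonic minor): Bbm (i), Cdim (ii°), Dbaug (III+), Ebm (iv), F (V), Gb (VI), Adim (vii°).
Shared triads with their functions: Adim (ii° in G minor, vii° in Bb minor); F (VII in G minor, V in Bb minor).

Adim, F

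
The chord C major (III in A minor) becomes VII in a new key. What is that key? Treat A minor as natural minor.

D minor

The numeral VII denotes a major triad on scale degree 7. With C on degree 7, the tonic of the new key is D.
Degree 7 carries a major triad in natural-minor keys, so the destination is D minor.
Check: the diatonic triads of D minor (natural minor) are Dm (i), Edim (ii°), F (III), Gm (iv), Am (v), Bb (VI), C (VII) — C major is indeed VII.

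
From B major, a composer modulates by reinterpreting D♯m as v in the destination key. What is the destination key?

G♯ minor

The numeral v denotes a minor triad on scale degree 5. With D♯ on degree 5, the tonic of the new key is G♯.
Degree 5 carries a minor triad in natural-minor keys, so the destination is G♯ minor.
Check: the diatonic triads of G♯ minor (natural minor) are G♯m (i), A♯dim (ii°), B (III), C♯m (iv), D♯m (v), E (VI), F♯ (VII) — D♯m is indeed v.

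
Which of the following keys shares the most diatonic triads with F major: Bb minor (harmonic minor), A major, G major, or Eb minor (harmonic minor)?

Triads of F major: F (I), Gm (ii), Am (iii), Bb (IV), C (V), Dm (vi), Edim (vii°).
Bb minor (harmonic minor) shares 1: F.
A major shares 0: none.
G major shares 2: Am, C.
Eb minor (harmonic minor) shares 1: Bb.
The most common triads (2) are shared with G major.

G major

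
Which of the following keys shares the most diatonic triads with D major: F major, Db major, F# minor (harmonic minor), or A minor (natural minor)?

Triads of D major: D (I), Em (ii), F#m (iii), G (IV), A (V), Bm (vi), C#dim (vii°).
F major shares 0: none.
Db major shares 0: none.
F# minor (harmonic minor) shares 3: D, F#m, Bm.
A minor (natural minor) shares 2: Em, G.
The most common triads (3) are shared with F# minor.

F# minor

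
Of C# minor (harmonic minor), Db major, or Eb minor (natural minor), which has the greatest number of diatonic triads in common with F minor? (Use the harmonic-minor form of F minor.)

Db major

Triads of F minor (harmonic minor): Fm (i), Gdim (ii°), Abaug (III+), Bbm (iv), C (V), Db (VI), Edim (vii°).
C# minor (harmonic minor) shares 0: none.
Db major shares 3: Fm, Bbm, Db.
Eb minor (natural minor) shares 2: Bbm, Db.
The most common triads (3) are shared with Db major.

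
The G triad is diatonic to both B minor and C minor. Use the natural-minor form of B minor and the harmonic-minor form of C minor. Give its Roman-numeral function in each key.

The scale of B minor (natural minor) is B C# D E F# G A; G is degree 6, and the triad built there (G-B-D) is major, so it is VI.
The scale of C minor (harmonic minor) is C D Eb F G Ab B; G is degree 5, and the triad built there (G-B-D) is major, so it is V.

VI in B minor; V in C minor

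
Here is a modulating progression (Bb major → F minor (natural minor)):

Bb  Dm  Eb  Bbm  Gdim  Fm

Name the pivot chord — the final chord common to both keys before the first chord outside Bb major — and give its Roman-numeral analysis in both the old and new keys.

Eb — IV in Bb major, VII in F minor

Chords diatonic to Bb major: Bb, Cm, Dm, Eb, F, Gm, Adim.
Reading the progression, the first chord not in that set is Bbm, so the modulation leaves Bb major there.
The chord immediately before Bbm is Eb, which is diatonic to both keys: IV in Bb major and VII in F minor.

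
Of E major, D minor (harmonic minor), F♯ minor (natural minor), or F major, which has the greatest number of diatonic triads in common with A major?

F♯ minor

Triads of A major: A major (I), B minor (ii), C♯ minor (iii), D major (IV), E major (V), F♯ minor (vi), G♯ diminished (vii°).
E major shares 4: A, C♯m, E, F♯m.
D minor (harmonic minor) shares 1: A.
F♯ minor (natural minor) shares 7: A, Bm, C♯m, D, E, F♯m, G♯dim.
F major shares 0: none.
The most common triads (7) are shared with F♯ minor.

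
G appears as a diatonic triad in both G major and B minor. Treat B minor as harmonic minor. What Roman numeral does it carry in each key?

I in G major; VI in B minor

The scale of G major is G A B C D E F#; G is degree 1, and the triad built there (G-B-D) is major, so it is I.
The scale of B minor (harmonic minor) is B C# D E F# G A#; G is degree 6, and the triad built there (G-B-D) is major, so it is VI.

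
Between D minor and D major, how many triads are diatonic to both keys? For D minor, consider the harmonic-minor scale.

2

Diatonic triads of D minor (harmonic minor): Dm (i), Edim (ii°), Faug (III+), Gm (iv), A (V), Bb (VI), C#dim (vii°).
Diatonic triads of D major: D (I), Em (ii), F#m (iii), G (IV), A (V), Bm (vi), C#dim (vii°).
Matching root and quality in both lists: A, C#dim.
That gives 2 common triads.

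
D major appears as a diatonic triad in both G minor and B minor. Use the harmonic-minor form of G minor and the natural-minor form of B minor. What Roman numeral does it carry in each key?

The scale of G minor (harmonic minor) is G A Bb C D Eb F#; D is degree 5, and the triad built there (D-F#-A) is major, so it is V.
The scale of B minor (natural minor) is B C# D E F# G A; D is degree 3, and the triad built there (D-F#-A) is major, so it is III.

V in G minor; III in B minor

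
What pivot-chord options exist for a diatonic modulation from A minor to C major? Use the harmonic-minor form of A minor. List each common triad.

Am, Bdim, Dm, F

Triads in A minor (harmonic minor): Am (i), Bdim (ii°), Caug (III+), Dm (iv), E (V), F (VI), G♯dim (vii°).
Triads in C major: C (I), Dm (ii), Em (iii), F (IV), G (V), Am (vi), Bdim (vii°).
Shared triads with their functions: Am (i in A minor, vi in C major); Bdim (ii° in A minor, vii° in C major); Dm (iv in A minor, ii in C major); F (VI in A minor, IV in C major).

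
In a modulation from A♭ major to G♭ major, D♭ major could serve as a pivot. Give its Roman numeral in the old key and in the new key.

IV in A♭ major; V in G♭ major

The scale of A♭ major is A♭ B♭ C D♭ E♭ F G; D♭ is degree 4, and the triad built there (D♭-F-A♭) is major, so it is IV.
The scale of G♭ major is G♭ A♭ B♭ C♭ D♭ E♭ F; D♭ is degree 5, and the triad built there (D♭-F-A♭) is major, so it is V.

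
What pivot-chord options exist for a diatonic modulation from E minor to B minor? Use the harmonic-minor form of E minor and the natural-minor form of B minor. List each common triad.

Triads in E minor (harmonic minor): E minor (i), F# diminished (ii°), G augmented (III+), A minor (iv), B major (V), C major (VI), D# diminished (vii°).
Triads in B minor (natural minor): B minor (i), C# diminished (ii°), D major (III), E minor (iv), F# minor (v), G major (VI), A major (VII).
Shared triads with their functions: E minor (i in E minor, iv in B minor).

Em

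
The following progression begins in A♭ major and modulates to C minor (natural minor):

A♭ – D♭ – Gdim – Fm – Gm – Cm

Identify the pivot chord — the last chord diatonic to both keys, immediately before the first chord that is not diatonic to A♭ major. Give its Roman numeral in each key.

Chords diatonic to A♭ major: A♭, B♭m, Cm, D♭, E♭, Fm, Gdim.
Reading the progression, the first chord not in that set is Gm, so the modulation leaves A♭ major there.
The chord immediately before Gm is Fm, which is diatonic to both keys: vi in A♭ major and iv in C minor.

Fm — vi in A♭ major, iv in C minor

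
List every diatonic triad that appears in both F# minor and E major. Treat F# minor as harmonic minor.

F#m

Triads in F# minor (harmonic minor): F#m (i), G#dim (ii°), Aaug (III+), Bm (iv), C# (V), D (VI), E#dim (vii°).
Triads in E major: E (I), F#m (ii), G#m (iii), A (IV), B (V), C#m (vi), D#dim (vii°).
Shared triads with their functions: F#m (i in F# minor, ii in E major).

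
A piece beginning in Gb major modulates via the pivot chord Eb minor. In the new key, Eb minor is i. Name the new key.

The numeral i denotes a minor triad on scale degree 1. With Eb on degree 1, the tonic of the new key is Eb.
Degree 1 carries a minor triad in minor keys, so the destination is Eb minor.
Check: the diatonic triads of Eb minor (natural minor) are Ebm (i), Fdim (ii°), Gb (III), Abm (iv), Bbm (v), Cb (VI), Db (VII) — Eb minor is indeed i.

Eb minor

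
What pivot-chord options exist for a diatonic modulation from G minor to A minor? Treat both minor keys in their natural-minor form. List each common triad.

Triads in G minor (natural minor): Gm (i), Adim (ii°), B♭ (III), Cm (iv), Dm (v), E♭ (VI), F (VII).
Triads in A minor (natural minor): Am (i), Bdim (ii°), C (III), Dm (iv), Em (v), F (VI), G (VII).
Shared triads with their functions: Dm (v in G minor, iv in A minor); F (VII in G minor, VI in A minor).

Dm, F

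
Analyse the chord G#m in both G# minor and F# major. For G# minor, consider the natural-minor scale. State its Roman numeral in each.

The scale of G# minor (natural minor) is G# A# B C# D# E F#; G# is degree 1, and the triad built there (G#-B-D#) is minor, so it is i.
The scale of F# major is F# G# A# B C# D# E#; G# is degree 2, and the triad built there (G#-B-D#) is minor, so it is ii.

i in G# minor; ii in F# major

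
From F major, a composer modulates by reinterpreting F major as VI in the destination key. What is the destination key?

The numeral VI denotes a major triad on scale degree 6. With F on degree 6, the tonic of the new key is A.
Degree 6 carries a major triad in minor keys, so the destination is A minor.
Check: the diatonic triads of A minor (natural minor) are Am (i), Bdim (ii°), C (III), Dm (iv), Em (v), F (VI), G (VII) — F major is indeed VI.

A minor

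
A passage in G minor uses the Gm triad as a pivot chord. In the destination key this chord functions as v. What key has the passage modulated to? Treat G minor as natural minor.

The numeral v denotes a minor triad on scale degree 5. With G on degree 5, the tonic of the new key is C.
Degree 5 carries a minor triad in natural-minor keys, so the destination is C minor.
Check: the diatonic triads of C minor (natural minor) are Cm (i), Ddim (ii°), E♭ (III), Fm (iv), Gm (v), A♭ (VI), B♭ (VII) — Gm is indeed v.

C minor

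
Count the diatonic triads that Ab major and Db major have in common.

4

Diatonic triads of Ab major: Ab (I), Bbm (ii), Cm (iii), Db (IV), Eb (V), Fm (vi), Gdim (vii°).
Diatonic triads of Db major: Db (I), Ebm (ii), Fm (iii), Gb (IV), Ab (V), Bbm (vi), Cdim (vii°).
Matching root and quality in both lists: Ab, Bbm, Db, Fm.
That gives 4 common triads.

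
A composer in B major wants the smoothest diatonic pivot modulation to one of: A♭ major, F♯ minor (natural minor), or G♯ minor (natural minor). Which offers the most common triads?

G♯ minor

Triads of B major: B major (I), C♯ minor (ii), D♯ minor (iii), E major (IV), F♯ major (V), G♯ minor (vi), A♯ diminished (vii°).
A♭ major shares 0: none.
F♯ minor (natural minor) shares 2: C♯m, E.
G♯ minor (natural minor) shares 7: B, C♯m, D♯m, E, F♯, G♯m, A♯dim.
The most common triads (7) are shared with G♯ minor.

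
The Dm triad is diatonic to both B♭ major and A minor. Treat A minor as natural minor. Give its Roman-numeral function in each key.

The scale of B♭ major is B♭ C D E♭ F G A; D is degree 3, and the triad built there (D-F-A) is minor, so it is iii.
The scale of A minor (natural minor) is A B C D E F G; D is degree 4, and the triad built there (D-F-A) is minor, so it is iv.

iii in B♭ major; iv in A minor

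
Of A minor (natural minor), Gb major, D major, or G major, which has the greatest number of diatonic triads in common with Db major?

Gb major

Triads of Db major: Db major (I), Eb minor (ii), F minor (iii), Gb major (IV), Ab major (V), Bb minor (vi), C diminished (vii°).
A minor (natural minor) shares 0: none.
Gb major shares 4: Db, Ebm, Gb, Bbm.
D major shares 0: none.
G major shares 0: none.
The most common triads (4) are shared with Gb major.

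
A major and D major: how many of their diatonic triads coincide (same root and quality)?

4

Diatonic triads of A major: A major (I), B minor (ii), C# minor (iii), D major (IV), E major (V), F# minor (vi), G# diminished (vii°).
Diatonic triads of D major: D major (I), E minor (ii), F# minor (iii), G major (IV), A major (V), B minor (vi), C# diminished (vii°).
Matching root and quality in both lists: A major, B minor, D major, F# minor.
That gives 4 common triads.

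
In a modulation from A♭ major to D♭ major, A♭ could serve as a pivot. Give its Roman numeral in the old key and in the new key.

The scale of A♭ major is A♭ B♭ C D♭ E♭ F G; A♭ is degree 1, and the triad built there (A♭-C-E♭) is major, so it is I.
The scale of D♭ major is D♭ E♭ F G♭ A♭ B♭ C; A♭ is degree 5, and the triad built there (A♭-C-E♭) is major, so it is V.

I in A♭ major; V in D♭ major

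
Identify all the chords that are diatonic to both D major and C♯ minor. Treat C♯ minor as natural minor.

Triads in D major: D (I), Em (ii), F♯m (iii), G (IV), A (V), Bm (vi), C♯dim (vii°).
Triads in C♯ minor (natural minor): C♯m (i), D♯dim (ii°), E (III), F♯m (iv), G♯m (v), A (VI), B (VII).
Shared triads with their functions: F♯m (iii in D major, iv in C♯ minor); A (V in D major, VI in C♯ minor).

F♯m, A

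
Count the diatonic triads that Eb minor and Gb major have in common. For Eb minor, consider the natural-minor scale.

Diatonic triads of Eb minor (natural minor): Ebm (i), Fdim (ii°), Gb (III), Abm (iv), Bbm (v), Cb (VI), Db (VII).
Diatonic triads of Gb major: Gb (I), Abm (ii), Bbm (iii), Cb (IV), Db (V), Ebm (vi), Fdim (vii°).
Matching root and quality in both lists: Ebm, Fdim, Gb, Abm, Bbm, Cb, Db.
That gives 7 common triads.

7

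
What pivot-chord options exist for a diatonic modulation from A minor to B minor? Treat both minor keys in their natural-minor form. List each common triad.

Triads in A minor (natural minor): A minor (i), B diminished (ii°), C major (III), D minor (iv), E minor (v), F major (VI), G major (VII).
Triads in B minor (natural minor): B minor (i), C# diminished (ii°), D major (III), E minor (iv), F# minor (v), G major (VI), A major (VII).
Shared triads with their functions: E minor (v in A minor, iv in B minor); G major (VII in A minor, VI in B minor).

Em, G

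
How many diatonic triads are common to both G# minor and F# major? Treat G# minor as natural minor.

4

Diatonic triads of G# minor (natural minor): G#m (i), A#dim (ii°), B (III), C#m (iv), D#m (v), E (VI), F# (VII).
Diatonic triads of F# major: F# (I), G#m (ii), A#m (iii), B (IV), C# (V), D#m (vi), E#dim (vii°).
Matching root and quality in both lists: G#m, B, D#m, F#.
That gives 4 common triads.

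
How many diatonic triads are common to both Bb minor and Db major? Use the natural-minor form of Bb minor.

7

Diatonic triads of Bb minor (natural minor): Bbm (i), Cdim (ii°), Db (III), Ebm (iv), Fm (v), Gb (VI), Ab (VII).
Diatonic triads of Db major: Db (I), Ebm (ii), Fm (iii), Gb (IV), Ab (V), Bbm (vi), Cdim (vii°).
Matching root and quality in both lists: Bbm, Cdim, Db, Ebm, Fm, Gb, Ab.
That gives 7 common triads.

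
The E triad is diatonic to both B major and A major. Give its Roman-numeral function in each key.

The scale of B major is B C♯ D♯ E F♯ G♯ A♯; E is degree 4, and the triad built there (E-G♯-B) is major, so it is IV.
The scale of A major is A B C♯ D E F♯ G♯; E is degree 5, and the triad built there (E-G♯-B) is major, so it is V.

IV in B major; V in A major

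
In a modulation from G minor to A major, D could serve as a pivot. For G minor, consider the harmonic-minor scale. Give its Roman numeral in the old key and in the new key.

The scale of G minor (harmonic minor) is G A Bb C D Eb F#; D is degree 5, and the triad built there (D-F#-A) is major, so it is V.
The scale of A major is A B C# D E F# G#; D is degree 4, and the triad built there (D-F#-A) is major, so it is IV.

V in G minor; IV in A major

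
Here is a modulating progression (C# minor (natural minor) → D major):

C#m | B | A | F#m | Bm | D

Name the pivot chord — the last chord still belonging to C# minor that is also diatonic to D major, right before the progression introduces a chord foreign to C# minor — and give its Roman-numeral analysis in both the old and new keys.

Chords diatonic to C# minor: C#m, D#dim, E, F#m, G#m, A, B.
Reading the progression, the first chord not in that set is Bm, so the modulation leaves C# minor there.
The chord immediately before Bm is F#m, which is diatonic to both keys: iv in C# minor and iii in D major.

F#m — iv in C# minor, iii in D major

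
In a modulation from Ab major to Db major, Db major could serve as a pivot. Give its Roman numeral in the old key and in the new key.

IV in Ab major; I in Db major

The scale of Ab major is Ab Bb C Db Eb F G; Db is degree 4, and the triad built there (Db-F-Ab) is major, so it is IV.
The scale of Db major is Db Eb F Gb Ab Bb C; Db is degree 1, and the triad built there (Db-F-Ab) is major, so it is I.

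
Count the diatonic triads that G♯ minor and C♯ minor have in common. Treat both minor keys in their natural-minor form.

Diatonic triads of G♯ minor (natural minor): G♯m (i), A♯dim (ii°), B (III), C♯m (iv), D♯m (v), E (VI), F♯ (VII).
Diatonic triads of C♯ minor (natural minor): C♯m (i), D♯dim (ii°), E (III), F♯m (iv), G♯m (v), A (VI), B (VII).
Matching root and quality in both lists: G♯m, B, C♯m, E.
That gives 4 common triads.

4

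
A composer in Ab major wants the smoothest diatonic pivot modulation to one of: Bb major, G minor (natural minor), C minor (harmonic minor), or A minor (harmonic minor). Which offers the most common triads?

C minor

Triads of Ab major: Ab (I), Bbm (ii), Cm (iii), Db (IV), Eb (V), Fm (vi), Gdim (vii°).
Bb major shares 2: Cm, Eb.
G minor (natural minor) shares 2: Cm, Eb.
C minor (harmonic minor) shares 3: Ab, Cm, Fm.
A minor (harmonic minor) shares 0: none.
The most common triads (3) are shared with C minor.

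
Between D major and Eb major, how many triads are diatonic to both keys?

0

Diatonic triads of D major: D (I), Em (ii), F#m (iii), G (IV), A (V), Bm (vi), C#dim (vii°).
Diatonic triads of Eb major: Eb (I), Fm (ii), Gm (iii), Ab (IV), Bb (V), Cm (vi), Ddim (vii°).
No triad has the same root and quality in both keys.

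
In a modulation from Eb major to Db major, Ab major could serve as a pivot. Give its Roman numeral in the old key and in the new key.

IV in Eb major; V in Db major

The scale of Eb major is Eb F G Ab Bb C D; Ab is degree 4, and the triad built there (Ab-C-Eb) is major, so it is IV.
The scale of Db major is Db Eb F Gb Ab Bb C; Ab is degree 5, and the triad built there (Ab-C-Eb) is major, so it is V.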